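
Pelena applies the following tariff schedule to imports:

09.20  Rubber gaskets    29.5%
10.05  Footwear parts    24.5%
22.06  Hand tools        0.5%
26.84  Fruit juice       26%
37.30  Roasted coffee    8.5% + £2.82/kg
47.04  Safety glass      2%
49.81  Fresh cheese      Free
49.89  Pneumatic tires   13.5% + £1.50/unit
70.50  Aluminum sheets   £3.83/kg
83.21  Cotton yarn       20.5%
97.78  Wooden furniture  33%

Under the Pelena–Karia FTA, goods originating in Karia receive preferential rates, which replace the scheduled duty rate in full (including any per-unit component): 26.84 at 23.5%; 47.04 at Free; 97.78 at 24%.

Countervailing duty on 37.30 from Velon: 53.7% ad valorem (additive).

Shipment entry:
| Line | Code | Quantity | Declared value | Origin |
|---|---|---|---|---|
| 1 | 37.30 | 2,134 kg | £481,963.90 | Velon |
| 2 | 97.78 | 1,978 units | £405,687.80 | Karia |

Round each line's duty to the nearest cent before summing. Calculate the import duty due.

Line 1 (37.30, Velon, 2,134 kg, £481,963.90):
Base rate for 37.30 is 8.5% + £2.82/kg.
Additional duty on 37.30 from Velon: +53.7%. Applied ad valorem rate: 8.5% + 53.7% = 62.2%.
Duty = £481,963.90 × 62.2% + 2,134 × £2.82 = £305,799.43.
Line 2 (97.78, Karia, 1,978 units, £405,687.80):
Base rate for 97.78 is 33%.
Origin Karia qualifies under the Pelena–Karia agreement and 97.78 is covered: preferential rate 24% applies instead.
Duty = £405,687.80 × 24% = £97,365.07.
Total = £305,799.43 + £97,365.07 = £403,164.50.

£403,164.50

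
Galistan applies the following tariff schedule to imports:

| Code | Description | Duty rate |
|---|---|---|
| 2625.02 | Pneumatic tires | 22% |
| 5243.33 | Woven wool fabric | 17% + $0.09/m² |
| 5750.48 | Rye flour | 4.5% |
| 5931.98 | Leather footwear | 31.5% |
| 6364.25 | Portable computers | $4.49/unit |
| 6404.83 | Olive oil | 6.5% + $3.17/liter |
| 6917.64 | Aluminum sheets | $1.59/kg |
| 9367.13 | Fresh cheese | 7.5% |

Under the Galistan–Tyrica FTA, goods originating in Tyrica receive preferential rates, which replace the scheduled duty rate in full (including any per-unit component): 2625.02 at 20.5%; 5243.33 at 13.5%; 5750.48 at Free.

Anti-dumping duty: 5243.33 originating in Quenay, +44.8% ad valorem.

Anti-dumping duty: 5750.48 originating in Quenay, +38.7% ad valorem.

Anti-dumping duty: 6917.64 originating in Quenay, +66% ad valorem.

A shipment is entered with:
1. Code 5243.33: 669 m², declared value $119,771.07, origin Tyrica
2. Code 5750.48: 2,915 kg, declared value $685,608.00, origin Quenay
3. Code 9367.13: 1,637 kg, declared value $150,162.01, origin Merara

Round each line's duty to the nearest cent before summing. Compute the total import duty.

Line 1 (5243.33, Tyrica, 669 m², $119,771.07):
Base rate for 5243.33 is 17% + $0.09/m².
Origin Tyrica qualifies under the Galistan–Tyrica agreement and 5243.33 is covered: preferential rate 13.5% applies instead.
The additional-duty order on 5243.33 targets Quenay, not Tyrica; it does not apply.
Duty = $119,771.07 × 13.5% = $16,169.09.
Line 2 (5750.48, Quenay, 2,915 kg, $685,608.00):
Base rate for 5750.48 is 4.5%.
5750.48 has an FTA preferential rate, but origin Quenay is not Tyrica; base rate stands.
Additional duty on 5750.48 from Quenay: +38.7%. Applied ad valorem rate: 4.5% + 38.7% = 43.2%.
Duty = $685,608.00 × 43.2% = $296,182.66.
Line 3 (9367.13, Merara, 1,637 kg, $150,162.01):
Base rate for 9367.13 is 7.5%.
Duty = $150,162.01 × 7.5% = $11,262.15.
Total = $16,169.09 + $296,182.66 + $11,262.15 = $323,613.90.

$323,613.90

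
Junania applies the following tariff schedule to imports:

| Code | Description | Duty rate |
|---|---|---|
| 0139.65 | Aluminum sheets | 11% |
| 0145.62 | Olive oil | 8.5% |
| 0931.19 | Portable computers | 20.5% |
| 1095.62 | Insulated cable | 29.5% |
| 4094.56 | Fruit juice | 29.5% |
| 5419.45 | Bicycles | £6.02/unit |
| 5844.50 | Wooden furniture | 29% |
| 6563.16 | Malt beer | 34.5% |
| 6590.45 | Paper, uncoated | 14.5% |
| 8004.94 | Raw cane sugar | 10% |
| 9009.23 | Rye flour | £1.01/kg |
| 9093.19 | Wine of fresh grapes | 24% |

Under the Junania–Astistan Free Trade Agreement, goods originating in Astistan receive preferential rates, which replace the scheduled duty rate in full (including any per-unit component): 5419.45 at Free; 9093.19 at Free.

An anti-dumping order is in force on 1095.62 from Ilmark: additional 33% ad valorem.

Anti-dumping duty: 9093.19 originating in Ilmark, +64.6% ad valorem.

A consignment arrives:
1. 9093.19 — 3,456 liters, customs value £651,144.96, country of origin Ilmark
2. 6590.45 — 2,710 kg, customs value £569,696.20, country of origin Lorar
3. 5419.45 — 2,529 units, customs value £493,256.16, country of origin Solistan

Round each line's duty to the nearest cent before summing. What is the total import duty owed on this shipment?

Line 1 (9093.19, Ilmark, 3,456 liters, £651,144.96):
Base rate for 9093.19 is 24%.
9093.19 has an FTA preferential rate, but origin Ilmark is not Astistan; base rate stands.
Additional duty on 9093.19 from Ilmark: +64.6%. Applied ad valorem rate: 24% + 64.6% = 88.6%.
Duty = £651,144.96 × 88.6% = £576,914.43.
Line 2 (6590.45, Lorar, 2,710 kg, £569,696.20):
Base rate for 6590.45 is 14.5%.
Duty = £569,696.20 × 14.5% = £82,605.95.
Line 3 (5419.45, Solistan, 2,529 units, £493,256.16):
Base rate for 5419.45 is £6.02/unit.
5419.45 has an FTA preferential rate, but origin Solistan is not Astistan; base rate stands.
Duty = 2,529 × £6.02 = £15,224.58.
Total = £576,914.43 + £82,605.95 + £15,224.58 = £674,744.96.

£674,744.96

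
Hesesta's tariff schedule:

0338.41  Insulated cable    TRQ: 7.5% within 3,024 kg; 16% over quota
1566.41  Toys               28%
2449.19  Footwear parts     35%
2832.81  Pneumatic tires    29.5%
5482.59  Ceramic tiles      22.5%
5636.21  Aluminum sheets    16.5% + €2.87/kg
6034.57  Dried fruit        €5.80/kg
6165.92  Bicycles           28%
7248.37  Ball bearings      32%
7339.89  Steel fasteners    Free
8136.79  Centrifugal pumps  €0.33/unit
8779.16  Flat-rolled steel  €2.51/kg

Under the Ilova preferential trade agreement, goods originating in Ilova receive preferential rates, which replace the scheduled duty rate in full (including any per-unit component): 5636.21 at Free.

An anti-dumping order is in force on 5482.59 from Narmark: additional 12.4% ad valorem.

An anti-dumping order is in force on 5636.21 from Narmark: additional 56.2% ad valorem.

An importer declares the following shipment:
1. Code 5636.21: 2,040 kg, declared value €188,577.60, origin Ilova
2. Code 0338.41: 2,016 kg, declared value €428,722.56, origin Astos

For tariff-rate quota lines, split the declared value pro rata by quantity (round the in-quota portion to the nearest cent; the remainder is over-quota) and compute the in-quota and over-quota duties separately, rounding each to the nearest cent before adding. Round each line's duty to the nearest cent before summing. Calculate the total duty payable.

€32,154.19

Line 1 (5636.21, Ilova, 2,040 kg, €188,577.60):
Base rate for 5636.21 is 16.5% + €2.87/kg.
Origin Ilova qualifies under the Hesesta–Ilova agreement and 5636.21 is covered: preferential rate Free applies instead.
The additional-duty order on 5636.21 targets Narmark, not Ilova; it does not apply.
Duty = €188,577.60 × 0% = €0.00.
Line 2 (0338.41, Astos, 2,016 kg, €428,722.56):
Code 0338.41 is under a tariff-rate quota (threshold 3,024 kg). Quantity 2,016 kg is within the quota, so the in-quota rate 7.5% applies to the full value.
Duty = €428,722.56 × 7.5% = €32,154.19.
Total = €0.00 + €32,154.19 = €32,154.19.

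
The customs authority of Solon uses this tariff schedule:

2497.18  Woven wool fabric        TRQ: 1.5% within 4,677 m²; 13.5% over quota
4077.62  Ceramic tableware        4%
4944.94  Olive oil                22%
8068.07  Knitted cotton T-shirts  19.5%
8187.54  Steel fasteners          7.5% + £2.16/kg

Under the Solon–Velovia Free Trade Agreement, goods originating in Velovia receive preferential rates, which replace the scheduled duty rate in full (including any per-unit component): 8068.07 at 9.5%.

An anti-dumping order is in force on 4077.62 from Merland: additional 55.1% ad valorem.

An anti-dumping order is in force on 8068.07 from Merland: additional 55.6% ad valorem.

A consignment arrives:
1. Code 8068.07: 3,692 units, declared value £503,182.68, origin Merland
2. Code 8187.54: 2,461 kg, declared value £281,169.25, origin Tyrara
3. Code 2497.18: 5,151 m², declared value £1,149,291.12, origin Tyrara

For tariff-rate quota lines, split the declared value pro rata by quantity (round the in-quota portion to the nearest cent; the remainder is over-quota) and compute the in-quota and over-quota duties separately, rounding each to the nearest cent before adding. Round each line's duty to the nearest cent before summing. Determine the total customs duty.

£434,224.07

Line 1 (8068.07, Merland, 3,692 units, £503,182.68):
Base rate for 8068.07 is 19.5%.
8068.07 has an FTA preferential rate, but origin Merland is not Velovia; base rate stands.
Additional duty on 8068.07 from Merland: +55.6%. Applied ad valorem rate: 19.5% + 55.6% = 75.1%.
Duty = £503,182.68 × 75.1% = £377,890.19.
Line 2 (8187.54, Tyrara, 2,461 kg, £281,169.25):
Base rate for 8187.54 is 7.5% + £2.16/kg.
Duty = £281,169.25 × 7.5% + 2,461 × £2.16 = £26,403.45.
Line 3 (2497.18, Tyrara, 5,151 m², £1,149,291.12):
Code 2497.18 is under a tariff-rate quota (threshold 4,677 m²). In-quota: 4,677 m² at 1.5%; over-quota: 474 m² at 13.5%.
Pro-rata value split: in-quota = £1,149,291.12 × 4,677/5,151 = £1,043,532.24; over-quota = £1,149,291.12 − £1,043,532.24 = £105,758.88.
In-quota duty = £1,043,532.24 × 1.5% = £15,652.98. Over-quota duty = £105,758.88 × 13.5% = £14,277.45.
Line duty = £15,652.98 + £14,277.45 = £29,930.43.
Total = £377,890.19 + £26,403.45 + £29,930.43 = £434,224.07.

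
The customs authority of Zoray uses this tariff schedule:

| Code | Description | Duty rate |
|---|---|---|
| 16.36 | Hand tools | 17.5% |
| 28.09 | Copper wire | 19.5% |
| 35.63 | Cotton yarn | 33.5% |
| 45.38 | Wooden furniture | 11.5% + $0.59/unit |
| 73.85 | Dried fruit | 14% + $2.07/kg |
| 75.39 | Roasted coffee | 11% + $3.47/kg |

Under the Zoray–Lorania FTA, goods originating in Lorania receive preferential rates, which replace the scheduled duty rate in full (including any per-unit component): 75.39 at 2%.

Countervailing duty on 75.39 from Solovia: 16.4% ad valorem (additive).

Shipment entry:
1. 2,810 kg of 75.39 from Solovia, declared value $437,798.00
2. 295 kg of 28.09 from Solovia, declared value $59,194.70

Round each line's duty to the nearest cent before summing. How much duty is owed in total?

$141,250.32

Line 1 (75.39, Solovia, 2,810 kg, $437,798.00):
Base rate for 75.39 is 11% + $3.47/kg.
75.39 has an FTA preferential rate, but origin Solovia is not Lorania; base rate stands.
Additional duty on 75.39 from Solovia: +16.4%. Applied ad valorem rate: 11% + 16.4% = 27.4%.
Duty = $437,798.00 × 27.4% + 2,810 × $3.47 = $129,707.35.
Line 2 (28.09, Solovia, 295 kg, $59,194.70):
Base rate for 28.09 is 19.5%.
Duty = $59,194.70 × 19.5% = $11,542.97.
Total = $129,707.35 + $11,542.97 = $141,250.32.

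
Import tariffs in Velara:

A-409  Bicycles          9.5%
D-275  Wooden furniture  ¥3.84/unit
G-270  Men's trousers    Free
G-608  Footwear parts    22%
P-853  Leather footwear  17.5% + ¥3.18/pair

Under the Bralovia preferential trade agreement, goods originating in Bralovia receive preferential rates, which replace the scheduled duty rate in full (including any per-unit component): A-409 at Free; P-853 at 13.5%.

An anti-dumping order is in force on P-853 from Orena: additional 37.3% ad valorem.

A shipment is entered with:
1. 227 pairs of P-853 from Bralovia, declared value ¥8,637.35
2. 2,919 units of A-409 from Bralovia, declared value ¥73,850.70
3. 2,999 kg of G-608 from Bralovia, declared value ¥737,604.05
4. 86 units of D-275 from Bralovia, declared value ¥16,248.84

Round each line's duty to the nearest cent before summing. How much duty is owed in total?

Line 1 (P-853, Bralovia, 227 pairs, ¥8,637.35):
Base rate for P-853 is 17.5% + ¥3.18/pair.
Origin Bralovia qualifies under the Velara–Bralovia agreement and P-853 is covered: preferential rate 13.5% applies instead.
The additional-duty order on P-853 targets Orena, not Bralovia; it does not apply.
Duty = ¥8,637.35 × 13.5% = ¥1,166.04.
Line 2 (A-409, Bralovia, 2,919 units, ¥73,850.70):
Base rate for A-409 is 9.5%.
Origin Bralovia qualifies under the Velara–Bralovia agreement and A-409 is covered: preferential rate Free applies instead.
Duty = ¥73,850.70 × 0% = ¥0.00.
Line 3 (G-608, Bralovia, 2,999 kg, ¥737,604.05):
Base rate for G-608 is 22%.
Origin Bralovia is the FTA partner but G-608 is not on the preference list; base rate stands.
Duty = ¥737,604.05 × 22% = ¥162,272.89.
Line 4 (D-275, Bralovia, 86 units, ¥16,248.84):
Base rate for D-275 is ¥3.84/unit.
Origin Bralovia is the FTA partner but D-275 is not on the preference list; base rate stands.
Duty = 86 × ¥3.84 = ¥330.24.
Total = ¥1,166.04 + ¥0.00 + ¥162,272.89 + ¥330.24 = ¥163,769.17.

¥163,769.17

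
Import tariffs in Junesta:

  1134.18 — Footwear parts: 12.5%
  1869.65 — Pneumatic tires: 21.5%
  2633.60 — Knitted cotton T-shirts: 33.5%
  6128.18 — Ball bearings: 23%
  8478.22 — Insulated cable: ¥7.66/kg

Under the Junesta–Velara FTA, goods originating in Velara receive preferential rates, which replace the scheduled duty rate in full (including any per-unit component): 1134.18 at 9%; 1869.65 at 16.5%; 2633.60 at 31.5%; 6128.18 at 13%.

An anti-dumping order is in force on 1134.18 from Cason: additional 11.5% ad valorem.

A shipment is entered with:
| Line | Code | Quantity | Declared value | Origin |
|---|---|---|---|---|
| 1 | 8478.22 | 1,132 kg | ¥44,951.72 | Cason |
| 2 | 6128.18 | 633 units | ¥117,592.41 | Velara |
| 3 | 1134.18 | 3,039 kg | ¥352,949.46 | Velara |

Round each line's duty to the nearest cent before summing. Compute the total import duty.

Line 1 (8478.22, Cason, 1,132 kg, ¥44,951.72):
Base rate for 8478.22 is ¥7.66/kg.
Duty = 1,132 × ¥7.66 = ¥8,671.12.
Line 2 (6128.18, Velara, 633 units, ¥117,592.41):
Base rate for 6128.18 is 23%.
Origin Velara qualifies under the Junesta–Velara agreement and 6128.18 is covered: preferential rate 13% applies instead.
Duty = ¥117,592.41 × 13% = ¥15,287.01.
Line 3 (1134.18, Velara, 3,039 kg, ¥352,949.46):
Base rate for 1134.18 is 12.5%.
Origin Velara qualifies under the Junesta–Velara agreement and 1134.18 is covered: preferential rate 9% applies instead.
The additional-duty order on 1134.18 targets Cason, not Velara; it does not apply.
Duty = ¥352,949.46 × 9% = ¥31,765.45.
Total = ¥8,671.12 + ¥15,287.01 + ¥31,765.45 = ¥55,723.58.

¥55,723.58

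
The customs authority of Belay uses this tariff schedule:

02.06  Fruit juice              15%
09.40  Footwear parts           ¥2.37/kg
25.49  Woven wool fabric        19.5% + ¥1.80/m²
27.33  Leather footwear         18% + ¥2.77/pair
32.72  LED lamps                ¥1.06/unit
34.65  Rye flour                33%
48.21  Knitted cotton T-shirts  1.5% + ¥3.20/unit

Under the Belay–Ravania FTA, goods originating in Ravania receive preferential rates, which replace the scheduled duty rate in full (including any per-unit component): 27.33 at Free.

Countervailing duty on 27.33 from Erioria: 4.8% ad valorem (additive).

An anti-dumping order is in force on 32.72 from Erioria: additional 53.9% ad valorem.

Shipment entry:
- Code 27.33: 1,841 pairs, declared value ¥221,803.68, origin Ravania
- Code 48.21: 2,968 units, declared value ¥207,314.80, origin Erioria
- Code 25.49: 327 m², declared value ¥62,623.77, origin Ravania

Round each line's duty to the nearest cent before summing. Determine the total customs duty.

Line 1 (27.33, Ravania, 1,841 pairs, ¥221,803.68):
Base rate for 27.33 is 18% + ¥2.77/pair.
Origin Ravania qualifies under the Belay–Ravania agreement and 27.33 is covered: preferential rate Free applies instead.
The additional-duty order on 27.33 targets Erioria, not Ravania; it does not apply.
Duty = ¥221,803.68 × 0% = ¥0.00.
Line 2 (48.21, Erioria, 2,968 units, ¥207,314.80):
Base rate for 48.21 is 1.5% + ¥3.20/unit.
Duty = ¥207,314.80 × 1.5% + 2,968 × ¥3.20 = ¥12,607.32.
Line 3 (25.49, Ravania, 327 m², ¥62,623.77):
Base rate for 25.49 is 19.5% + ¥1.80/m².
Origin Ravania is the FTA partner but 25.49 is not on the preference list; base rate stands.
Duty = ¥62,623.77 × 19.5% + 327 × ¥1.80 = ¥12,800.24.
Total = ¥0.00 + ¥12,607.32 + ¥12,800.24 = ¥25,407.56.

¥25,407.56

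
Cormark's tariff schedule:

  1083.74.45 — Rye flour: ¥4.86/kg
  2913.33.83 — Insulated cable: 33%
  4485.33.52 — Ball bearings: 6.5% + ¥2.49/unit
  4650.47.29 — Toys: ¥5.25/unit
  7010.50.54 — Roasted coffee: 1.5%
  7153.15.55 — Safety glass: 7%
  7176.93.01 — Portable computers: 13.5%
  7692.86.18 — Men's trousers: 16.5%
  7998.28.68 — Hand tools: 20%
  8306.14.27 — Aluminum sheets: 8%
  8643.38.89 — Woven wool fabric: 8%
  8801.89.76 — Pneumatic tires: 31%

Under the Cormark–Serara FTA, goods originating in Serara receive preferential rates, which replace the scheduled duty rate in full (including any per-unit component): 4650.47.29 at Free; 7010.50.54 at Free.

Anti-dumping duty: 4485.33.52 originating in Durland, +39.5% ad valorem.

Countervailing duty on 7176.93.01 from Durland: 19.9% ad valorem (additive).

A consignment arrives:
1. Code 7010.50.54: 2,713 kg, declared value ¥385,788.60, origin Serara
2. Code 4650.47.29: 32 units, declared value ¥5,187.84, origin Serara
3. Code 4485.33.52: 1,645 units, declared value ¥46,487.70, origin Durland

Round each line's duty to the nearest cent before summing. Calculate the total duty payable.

¥25,480.39

Line 1 (7010.50.54, Serara, 2,713 kg, ¥385,788.60):
Base rate for 7010.50.54 is 1.5%.
Origin Serara qualifies under the Cormark–Serara agreement and 7010.50.54 is covered: preferential rate Free applies instead.
Duty = ¥385,788.60 × 0% = ¥0.00.
Line 2 (4650.47.29, Serara, 32 units, ¥5,187.84):
Base rate for 4650.47.29 is ¥5.25/unit.
Origin Serara qualifies under the Cormark–Serara agreement and 4650.47.29 is covered: preferential rate Free applies instead.
Duty = ¥5,187.84 × 0% = ¥0.00.
Line 3 (4485.33.52, Durland, 1,645 units, ¥46,487.70):
Base rate for 4485.33.52 is 6.5% + ¥2.49/unit.
Additional duty on 4485.33.52 from Durland: +39.5%. Applied ad valorem rate: 6.5% + 39.5% = 46%.
Duty = ¥46,487.70 × 46% + 1,645 × ¥2.49 = ¥25,480.39.
Total = ¥0.00 + ¥0.00 + ¥25,480.39 = ¥25,480.39.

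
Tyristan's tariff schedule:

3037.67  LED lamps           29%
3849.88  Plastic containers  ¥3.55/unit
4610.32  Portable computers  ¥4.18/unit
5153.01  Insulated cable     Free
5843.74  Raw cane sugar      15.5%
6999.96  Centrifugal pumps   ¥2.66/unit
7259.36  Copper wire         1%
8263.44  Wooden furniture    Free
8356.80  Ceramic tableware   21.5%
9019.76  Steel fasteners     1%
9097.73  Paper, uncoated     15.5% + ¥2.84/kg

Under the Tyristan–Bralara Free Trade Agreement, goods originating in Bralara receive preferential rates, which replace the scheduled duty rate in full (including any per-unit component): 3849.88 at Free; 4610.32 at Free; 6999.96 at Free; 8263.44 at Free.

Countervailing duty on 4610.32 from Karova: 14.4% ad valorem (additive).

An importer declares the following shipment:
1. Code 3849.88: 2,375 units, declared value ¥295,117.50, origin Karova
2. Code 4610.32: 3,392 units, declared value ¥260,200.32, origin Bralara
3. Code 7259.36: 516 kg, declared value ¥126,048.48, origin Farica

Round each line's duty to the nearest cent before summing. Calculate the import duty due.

Line 1 (3849.88, Karova, 2,375 units, ¥295,117.50):
Base rate for 3849.88 is ¥3.55/unit.
3849.88 has an FTA preferential rate, but origin Karova is not Bralara; base rate stands.
Duty = 2,375 × ¥3.55 = ¥8,431.25.
Line 2 (4610.32, Bralara, 3,392 units, ¥260,200.32):
Base rate for 4610.32 is ¥4.18/unit.
Origin Bralara qualifies under the Tyristan–Bralara agreement and 4610.32 is covered: preferential rate Free applies instead.
The additional-duty order on 4610.32 targets Karova, not Bralara; it does not apply.
Duty = ¥260,200.32 × 0% = ¥0.00.
Line 3 (7259.36, Farica, 516 kg, ¥126,048.48):
Base rate for 7259.36 is 1%.
Duty = ¥126,048.48 × 1% = ¥1,260.48.
Total = ¥8,431.25 + ¥0.00 + ¥1,260.48 = ¥9,691.73.

¥9,691.73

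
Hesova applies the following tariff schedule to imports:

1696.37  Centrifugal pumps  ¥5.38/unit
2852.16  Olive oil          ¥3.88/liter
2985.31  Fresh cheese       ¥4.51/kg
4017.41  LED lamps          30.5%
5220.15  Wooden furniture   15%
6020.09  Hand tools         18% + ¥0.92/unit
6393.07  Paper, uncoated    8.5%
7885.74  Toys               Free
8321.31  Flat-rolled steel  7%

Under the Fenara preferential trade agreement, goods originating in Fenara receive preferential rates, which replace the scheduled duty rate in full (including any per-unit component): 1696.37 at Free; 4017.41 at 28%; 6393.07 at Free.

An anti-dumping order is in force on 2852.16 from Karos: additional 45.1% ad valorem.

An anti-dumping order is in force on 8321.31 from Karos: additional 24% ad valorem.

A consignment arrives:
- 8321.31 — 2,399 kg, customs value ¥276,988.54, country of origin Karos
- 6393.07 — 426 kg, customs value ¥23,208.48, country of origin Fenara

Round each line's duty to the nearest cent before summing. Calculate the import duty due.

¥85,866.45

Line 1 (8321.31, Karos, 2,399 kg, ¥276,988.54):
Base rate for 8321.31 is 7%.
Additional duty on 8321.31 from Karos: +24%. Applied ad valorem rate: 7% + 24% = 31%.
Duty = ¥276,988.54 × 31% = ¥85,866.45.
Line 2 (6393.07, Fenara, 426 kg, ¥23,208.48):
Base rate for 6393.07 is 8.5%.
Origin Fenara qualifies under the Hesova–Fenara agreement and 6393.07 is covered: preferential rate Free applies instead.
Duty = ¥23,208.48 × 0% = ¥0.00.
Total = ¥85,866.45 + ¥0.00 = ¥85,866.45.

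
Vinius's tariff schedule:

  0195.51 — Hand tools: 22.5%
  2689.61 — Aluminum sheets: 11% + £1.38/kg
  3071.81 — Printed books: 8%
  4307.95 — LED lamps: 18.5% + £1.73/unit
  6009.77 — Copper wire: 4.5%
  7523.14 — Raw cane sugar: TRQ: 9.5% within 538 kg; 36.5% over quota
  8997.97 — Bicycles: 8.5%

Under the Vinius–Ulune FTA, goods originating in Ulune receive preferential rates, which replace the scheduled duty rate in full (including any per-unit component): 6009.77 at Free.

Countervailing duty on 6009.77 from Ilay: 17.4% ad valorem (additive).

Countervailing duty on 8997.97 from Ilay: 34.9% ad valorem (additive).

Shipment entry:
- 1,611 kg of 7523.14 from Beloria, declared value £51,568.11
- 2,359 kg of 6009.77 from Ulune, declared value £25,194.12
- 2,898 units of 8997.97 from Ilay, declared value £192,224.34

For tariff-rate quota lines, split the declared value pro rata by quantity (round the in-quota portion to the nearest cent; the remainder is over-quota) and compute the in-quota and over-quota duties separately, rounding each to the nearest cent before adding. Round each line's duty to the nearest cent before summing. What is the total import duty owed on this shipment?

Line 1 (7523.14, Beloria, 1,611 kg, £51,568.11):
Code 7523.14 is under a tariff-rate quota (threshold 538 kg). In-quota: 538 kg at 9.5%; over-quota: 1,073 kg at 36.5%.
Pro-rata value split: in-quota = £51,568.11 × 538/1,611 = £17,221.38; over-quota = £51,568.11 − £17,221.38 = £34,346.73.
In-quota duty = £17,221.38 × 9.5% = £1,636.03. Over-quota duty = £34,346.73 × 36.5% = £12,536.56.
Line duty = £1,636.03 + £12,536.56 = £14,172.59.
Line 2 (6009.77, Ulune, 2,359 kg, £25,194.12):
Base rate for 6009.77 is 4.5%.
Origin Ulune qualifies under the Vinius–Ulune agreement and 6009.77 is covered: preferential rate Free applies instead.
The additional-duty order on 6009.77 targets Ilay, not Ulune; it does not apply.
Duty = £25,194.12 × 0% = £0.00.
Line 3 (8997.97, Ilay, 2,898 units, £192,224.34):
Base rate for 8997.97 is 8.5%.
Additional duty on 8997.97 from Ilay: +34.9%. Applied ad valorem rate: 8.5% + 34.9% = 43.4%.
Duty = £192,224.34 × 43.4% = £83,425.36.
Total = £14,172.59 + £0.00 + £83,425.36 = £97,597.95.

£97,597.95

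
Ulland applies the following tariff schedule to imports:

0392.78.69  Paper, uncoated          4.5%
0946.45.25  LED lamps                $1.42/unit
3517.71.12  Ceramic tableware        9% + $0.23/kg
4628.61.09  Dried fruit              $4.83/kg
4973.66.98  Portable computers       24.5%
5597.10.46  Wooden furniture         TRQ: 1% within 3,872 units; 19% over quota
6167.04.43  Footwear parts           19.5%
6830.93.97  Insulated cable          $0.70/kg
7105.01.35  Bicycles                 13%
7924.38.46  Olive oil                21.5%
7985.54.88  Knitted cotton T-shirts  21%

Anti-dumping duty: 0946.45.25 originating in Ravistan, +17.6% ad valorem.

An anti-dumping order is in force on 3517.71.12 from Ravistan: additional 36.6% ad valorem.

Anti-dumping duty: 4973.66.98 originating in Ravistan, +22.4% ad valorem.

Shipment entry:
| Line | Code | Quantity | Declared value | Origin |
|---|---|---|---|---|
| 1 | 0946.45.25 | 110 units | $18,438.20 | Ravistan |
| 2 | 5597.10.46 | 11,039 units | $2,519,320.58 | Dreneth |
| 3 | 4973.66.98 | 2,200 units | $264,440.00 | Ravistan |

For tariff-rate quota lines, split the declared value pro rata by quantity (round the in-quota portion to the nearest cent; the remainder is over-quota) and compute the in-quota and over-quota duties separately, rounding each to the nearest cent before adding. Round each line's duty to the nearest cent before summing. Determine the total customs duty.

Line 1 (0946.45.25, Ravistan, 110 units, $18,438.20):
Base rate for 0946.45.25 is $1.42/unit.
Additional duty on 0946.45.25 from Ravistan: +17.6% ad valorem. Applied ad valorem rate = 17.6%.
Duty = $18,438.20 × 17.6% + 110 × $1.42 = $3,401.32.
Line 2 (5597.10.46, Dreneth, 11,039 units, $2,519,320.58):
Code 5597.10.46 is under a tariff-rate quota (threshold 3,872 units). In-quota: 3,872 units at 1%; over-quota: 7,167 units at 19%.
Pro-rata value split: in-quota = $2,519,320.58 × 3,872/11,039 = $883,667.84; over-quota = $2,519,320.58 − $883,667.84 = $1,635,652.74.
In-quota duty = $883,667.84 × 1% = $8,836.68. Over-quota duty = $1,635,652.74 × 19% = $310,774.02.
Line duty = $8,836.68 + $310,774.02 = $319,610.70.
Line 3 (4973.66.98, Ravistan, 2,200 units, $264,440.00):
Base rate for 4973.66.98 is 24.5%.
Additional duty on 4973.66.98 from Ravistan: +22.4%. Applied ad valorem rate: 24.5% + 22.4% = 46.9%.
Duty = $264,440.00 × 46.9% = $124,022.36.
Total = $3,401.32 + $319,610.70 + $124,022.36 = $447,034.38.

$447,034.38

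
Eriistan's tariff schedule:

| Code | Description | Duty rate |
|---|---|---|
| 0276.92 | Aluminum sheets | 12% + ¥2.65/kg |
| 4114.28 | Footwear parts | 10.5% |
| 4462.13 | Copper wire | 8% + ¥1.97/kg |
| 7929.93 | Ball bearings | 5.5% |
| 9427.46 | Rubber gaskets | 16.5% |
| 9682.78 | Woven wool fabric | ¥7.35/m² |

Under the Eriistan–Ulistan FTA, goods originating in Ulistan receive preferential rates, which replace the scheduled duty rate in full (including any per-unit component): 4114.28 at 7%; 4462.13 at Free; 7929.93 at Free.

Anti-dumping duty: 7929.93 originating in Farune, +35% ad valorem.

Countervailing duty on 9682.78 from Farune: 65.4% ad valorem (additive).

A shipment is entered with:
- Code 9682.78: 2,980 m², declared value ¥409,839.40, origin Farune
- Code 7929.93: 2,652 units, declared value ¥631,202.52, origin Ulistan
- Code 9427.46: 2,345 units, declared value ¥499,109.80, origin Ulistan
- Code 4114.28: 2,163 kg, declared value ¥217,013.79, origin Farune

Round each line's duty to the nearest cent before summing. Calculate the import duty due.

Line 1 (9682.78, Farune, 2,980 m², ¥409,839.40):
Base rate for 9682.78 is ¥7.35/m².
Additional duty on 9682.78 from Farune: +65.4% ad valorem. Applied ad valorem rate = 65.4%.
Duty = ¥409,839.40 × 65.4% + 2,980 × ¥7.35 = ¥289,937.97.
Line 2 (7929.93, Ulistan, 2,652 units, ¥631,202.52):
Base rate for 7929.93 is 5.5%.
Origin Ulistan qualifies under the Eriistan–Ulistan agreement and 7929.93 is covered: preferential rate Free applies instead.
The additional-duty order on 7929.93 targets Farune, not Ulistan; it does not apply.
Duty = ¥631,202.52 × 0% = ¥0.00.
Line 3 (9427.46, Ulistan, 2,345 units, ¥499,109.80):
Base rate for 9427.46 is 16.5%.
Origin Ulistan is the FTA partner but 9427.46 is not on the preference list; base rate stands.
Duty = ¥499,109.80 × 16.5% = ¥82,353.12.
Line 4 (4114.28, Farune, 2,163 kg, ¥217,013.79):
Base rate for 4114.28 is 10.5%.
4114.28 has an FTA preferential rate, but origin Farune is not Ulistan; base rate stands.
Duty = ¥217,013.79 × 10.5% = ¥22,786.45.
Total = ¥289,937.97 + ¥0.00 + ¥82,353.12 + ¥22,786.45 = ¥395,077.54.

¥395,077.54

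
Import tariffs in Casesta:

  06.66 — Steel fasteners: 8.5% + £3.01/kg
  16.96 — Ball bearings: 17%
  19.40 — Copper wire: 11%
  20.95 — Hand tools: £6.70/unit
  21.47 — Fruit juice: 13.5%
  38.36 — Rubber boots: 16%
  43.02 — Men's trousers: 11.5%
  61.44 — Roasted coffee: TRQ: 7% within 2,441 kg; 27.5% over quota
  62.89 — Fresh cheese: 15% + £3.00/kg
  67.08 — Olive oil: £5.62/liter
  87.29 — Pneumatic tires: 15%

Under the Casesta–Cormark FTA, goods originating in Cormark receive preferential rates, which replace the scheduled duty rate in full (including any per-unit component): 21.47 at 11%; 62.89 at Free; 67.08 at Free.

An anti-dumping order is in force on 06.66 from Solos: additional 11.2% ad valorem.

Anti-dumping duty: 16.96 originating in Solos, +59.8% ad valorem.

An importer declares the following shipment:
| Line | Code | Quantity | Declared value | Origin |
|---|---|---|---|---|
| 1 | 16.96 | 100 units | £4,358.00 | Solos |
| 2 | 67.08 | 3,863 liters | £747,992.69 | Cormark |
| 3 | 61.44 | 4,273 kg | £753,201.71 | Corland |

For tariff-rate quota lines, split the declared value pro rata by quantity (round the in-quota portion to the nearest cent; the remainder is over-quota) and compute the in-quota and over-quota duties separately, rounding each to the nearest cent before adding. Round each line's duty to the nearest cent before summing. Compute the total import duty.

Line 1 (16.96, Solos, 100 units, £4,358.00):
Base rate for 16.96 is 17%.
Additional duty on 16.96 from Solos: +59.8%. Applied ad valorem rate: 17% + 59.8% = 76.8%.
Duty = £4,358.00 × 76.8% = £3,346.94.
Line 2 (67.08, Cormark, 3,863 liters, £747,992.69):
Base rate for 67.08 is £5.62/liter.
Origin Cormark qualifies under the Casesta–Cormark agreement and 67.08 is covered: preferential rate Free applies instead.
Duty = £747,992.69 × 0% = £0.00.
Line 3 (61.44, Corland, 4,273 kg, £753,201.71):
Code 61.44 is under a tariff-rate quota (threshold 2,441 kg). In-quota: 2,441 kg at 7%; over-quota: 1,832 kg at 27.5%.
Pro-rata value split: in-quota = £753,201.71 × 2,441/4,273 = £430,275.07; over-quota = £753,201.71 − £430,275.07 = £322,926.64.
In-quota duty = £430,275.07 × 7% = £30,119.25. Over-quota duty = £322,926.64 × 27.5% = £88,804.83.
Line duty = £30,119.25 + £88,804.83 = £118,924.08.
Total = £3,346.94 + £0.00 + £118,924.08 = £122,271.02.

£122,271.02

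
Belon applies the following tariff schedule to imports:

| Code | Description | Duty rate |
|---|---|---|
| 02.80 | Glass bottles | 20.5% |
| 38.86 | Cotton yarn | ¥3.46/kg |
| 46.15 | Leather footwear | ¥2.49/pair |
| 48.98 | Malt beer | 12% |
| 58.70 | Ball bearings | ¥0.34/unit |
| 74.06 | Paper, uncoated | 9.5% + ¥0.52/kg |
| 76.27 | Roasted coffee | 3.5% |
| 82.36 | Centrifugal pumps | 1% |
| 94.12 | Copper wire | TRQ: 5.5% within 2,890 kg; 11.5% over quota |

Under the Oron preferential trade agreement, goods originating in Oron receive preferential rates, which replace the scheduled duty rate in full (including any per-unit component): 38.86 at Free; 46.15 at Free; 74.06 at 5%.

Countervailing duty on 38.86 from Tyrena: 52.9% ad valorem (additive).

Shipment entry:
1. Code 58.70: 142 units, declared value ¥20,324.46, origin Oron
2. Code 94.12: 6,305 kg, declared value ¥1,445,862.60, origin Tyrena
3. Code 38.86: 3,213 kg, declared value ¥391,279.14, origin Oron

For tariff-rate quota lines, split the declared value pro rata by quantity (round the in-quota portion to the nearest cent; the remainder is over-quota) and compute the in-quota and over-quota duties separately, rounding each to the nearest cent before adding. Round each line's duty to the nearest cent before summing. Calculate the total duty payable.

Line 1 (58.70, Oron, 142 units, ¥20,324.46):
Base rate for 58.70 is ¥0.34/unit.
Origin Oron is the FTA partner but 58.70 is not on the preference list; base rate stands.
Duty = 142 × ¥0.34 = ¥48.28.
Line 2 (94.12, Tyrena, 6,305 kg, ¥1,445,862.60):
Code 94.12 is under a tariff-rate quota (threshold 2,890 kg). In-quota: 2,890 kg at 5.5%; over-quota: 3,415 kg at 11.5%.
Pro-rata value split: in-quota = ¥1,445,862.60 × 2,890/6,305 = ¥662,734.80; over-quota = ¥1,445,862.60 − ¥662,734.80 = ¥783,127.80.
In-quota duty = ¥662,734.80 × 5.5% = ¥36,450.41. Over-quota duty = ¥783,127.80 × 11.5% = ¥90,059.70.
Line duty = ¥36,450.41 + ¥90,059.70 = ¥126,510.11.
Line 3 (38.86, Oron, 3,213 kg, ¥391,279.14):
Base rate for 38.86 is ¥3.46/kg.
Origin Oron qualifies under the Belon–Oron agreement and 38.86 is covered: preferential rate Free applies instead.
The additional-duty order on 38.86 targets Tyrena, not Oron; it does not apply.
Duty = ¥391,279.14 × 0% = ¥0.00.
Total = ¥48.28 + ¥126,510.11 + ¥0.00 = ¥126,558.39.

¥126,558.39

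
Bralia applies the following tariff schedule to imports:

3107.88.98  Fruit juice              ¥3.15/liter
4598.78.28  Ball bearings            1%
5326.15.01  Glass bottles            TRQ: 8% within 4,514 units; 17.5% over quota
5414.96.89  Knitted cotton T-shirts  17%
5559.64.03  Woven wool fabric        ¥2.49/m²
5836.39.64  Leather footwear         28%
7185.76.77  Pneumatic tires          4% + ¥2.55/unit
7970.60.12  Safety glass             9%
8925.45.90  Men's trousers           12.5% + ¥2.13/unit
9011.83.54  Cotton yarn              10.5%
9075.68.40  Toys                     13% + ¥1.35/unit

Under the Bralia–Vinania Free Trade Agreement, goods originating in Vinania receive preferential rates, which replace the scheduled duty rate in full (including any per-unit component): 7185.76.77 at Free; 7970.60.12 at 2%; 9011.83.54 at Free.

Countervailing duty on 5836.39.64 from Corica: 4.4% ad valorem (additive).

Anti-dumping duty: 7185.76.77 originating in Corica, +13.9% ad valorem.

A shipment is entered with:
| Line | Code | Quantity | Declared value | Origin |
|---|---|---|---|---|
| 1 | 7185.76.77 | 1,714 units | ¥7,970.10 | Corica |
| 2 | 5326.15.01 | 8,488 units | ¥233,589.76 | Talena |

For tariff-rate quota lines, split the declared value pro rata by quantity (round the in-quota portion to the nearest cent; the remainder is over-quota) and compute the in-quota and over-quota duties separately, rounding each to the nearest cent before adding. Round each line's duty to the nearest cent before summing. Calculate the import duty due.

¥34,874.15

Line 1 (7185.76.77, Corica, 1,714 units, ¥7,970.10):
Base rate for 7185.76.77 is 4% + ¥2.55/unit.
7185.76.77 has an FTA preferential rate, but origin Corica is not Vinania; base rate stands.
Additional duty on 7185.76.77 from Corica: +13.9%. Applied ad valorem rate: 4% + 13.9% = 17.9%.
Duty = ¥7,970.10 × 17.9% + 1,714 × ¥2.55 = ¥5,797.35.
Line 2 (5326.15.01, Talena, 8,488 units, ¥233,589.76):
Code 5326.15.01 is under a tariff-rate quota (threshold 4,514 units). In-quota: 4,514 units at 8%; over-quota: 3,974 units at 17.5%.
Pro-rata value split: in-quota = ¥233,589.76 × 4,514/8,488 = ¥124,225.28; over-quota = ¥233,589.76 − ¥124,225.28 = ¥109,364.48.
In-quota duty = ¥124,225.28 × 8% = ¥9,938.02. Over-quota duty = ¥109,364.48 × 17.5% = ¥19,138.78.
Line duty = ¥9,938.02 + ¥19,138.78 = ¥29,076.80.
Total = ¥5,797.35 + ¥29,076.80 = ¥34,874.15.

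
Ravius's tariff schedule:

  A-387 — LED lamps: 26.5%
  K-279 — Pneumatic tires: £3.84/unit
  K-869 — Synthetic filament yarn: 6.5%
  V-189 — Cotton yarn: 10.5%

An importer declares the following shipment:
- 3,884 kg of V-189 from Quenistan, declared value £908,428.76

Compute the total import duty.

£95,385.02

Line 1 (V-189, Quenistan, 3,884 kg, £908,428.76):
Base rate for V-189 is 10.5%.
Duty = £908,428.76 × 10.5% = £95,385.02.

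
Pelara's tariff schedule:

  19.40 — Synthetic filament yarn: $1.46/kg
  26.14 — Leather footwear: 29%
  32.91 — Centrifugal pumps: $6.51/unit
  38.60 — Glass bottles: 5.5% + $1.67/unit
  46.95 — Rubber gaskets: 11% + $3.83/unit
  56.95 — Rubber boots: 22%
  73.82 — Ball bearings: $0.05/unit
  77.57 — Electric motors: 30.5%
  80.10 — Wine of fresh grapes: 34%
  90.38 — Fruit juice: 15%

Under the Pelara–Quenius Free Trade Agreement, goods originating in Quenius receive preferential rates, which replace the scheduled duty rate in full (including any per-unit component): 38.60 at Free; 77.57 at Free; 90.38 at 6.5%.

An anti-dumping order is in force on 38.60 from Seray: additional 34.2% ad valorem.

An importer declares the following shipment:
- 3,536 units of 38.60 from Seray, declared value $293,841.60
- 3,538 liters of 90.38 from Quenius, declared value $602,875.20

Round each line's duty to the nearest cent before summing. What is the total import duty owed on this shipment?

$161,747.13

Line 1 (38.60, Seray, 3,536 units, $293,841.60):
Base rate for 38.60 is 5.5% + $1.67/unit.
38.60 has an FTA preferential rate, but origin Seray is not Quenius; base rate stands.
Additional duty on 38.60 from Seray: +34.2%. Applied ad valorem rate: 5.5% + 34.2% = 39.7%.
Duty = $293,841.60 × 39.7% + 3,536 × $1.67 = $122,560.24.
Line 2 (90.38, Quenius, 3,538 liters, $602,875.20):
Base rate for 90.38 is 15%.
Origin Quenius qualifies under the Pelara–Quenius agreement and 90.38 is covered: preferential rate 6.5% applies instead.
Duty = $602,875.20 × 6.5% = $39,186.89.
Total = $122,560.24 + $39,186.89 = $161,747.13.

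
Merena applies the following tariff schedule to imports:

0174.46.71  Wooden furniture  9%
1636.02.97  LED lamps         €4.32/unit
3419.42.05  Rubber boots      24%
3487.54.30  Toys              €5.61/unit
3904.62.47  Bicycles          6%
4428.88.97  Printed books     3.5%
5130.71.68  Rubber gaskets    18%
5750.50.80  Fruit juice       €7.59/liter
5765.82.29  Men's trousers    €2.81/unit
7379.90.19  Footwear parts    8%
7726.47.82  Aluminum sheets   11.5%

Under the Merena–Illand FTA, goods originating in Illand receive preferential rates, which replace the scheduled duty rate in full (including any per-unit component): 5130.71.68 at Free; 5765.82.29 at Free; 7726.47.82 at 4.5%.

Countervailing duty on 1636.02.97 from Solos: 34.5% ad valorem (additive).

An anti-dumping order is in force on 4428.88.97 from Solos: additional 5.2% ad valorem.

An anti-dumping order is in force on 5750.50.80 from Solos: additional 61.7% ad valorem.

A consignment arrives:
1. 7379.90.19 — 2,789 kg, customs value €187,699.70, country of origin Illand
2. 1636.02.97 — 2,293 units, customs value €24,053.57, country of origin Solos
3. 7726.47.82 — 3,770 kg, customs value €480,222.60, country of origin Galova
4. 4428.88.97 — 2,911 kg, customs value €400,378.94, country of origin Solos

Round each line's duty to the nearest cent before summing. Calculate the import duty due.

€123,278.79

Line 1 (7379.90.19, Illand, 2,789 kg, €187,699.70):
Base rate for 7379.90.19 is 8%.
Origin Illand is the FTA partner but 7379.90.19 is not on the preference list; base rate stands.
Duty = €187,699.70 × 8% = €15,015.98.
Line 2 (1636.02.97, Solos, 2,293 units, €24,053.57):
Base rate for 1636.02.97 is €4.32/unit.
Additional duty on 1636.02.97 from Solos: +34.5% ad valorem. Applied ad valorem rate = 34.5%.
Duty = €24,053.57 × 34.5% + 2,293 × €4.32 = €18,204.24.
Line 3 (7726.47.82, Galova, 3,770 kg, €480,222.60):
Base rate for 7726.47.82 is 11.5%.
7726.47.82 has an FTA preferential rate, but origin Galova is not Illand; base rate stands.
Duty = €480,222.60 × 11.5% = €55,225.60.
Line 4 (4428.88.97, Solos, 2,911 kg, €400,378.94):
Base rate for 4428.88.97 is 3.5%.
Additional duty on 4428.88.97 from Solos: +5.2%. Applied ad valorem rate: 3.5% + 5.2% = 8.7%.
Duty = €400,378.94 × 8.7% = €34,832.97.
Total = €15,015.98 + €18,204.24 + €55,225.60 + €34,832.97 = €123,278.79.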